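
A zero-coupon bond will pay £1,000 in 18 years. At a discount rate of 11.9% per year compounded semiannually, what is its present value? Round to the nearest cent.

Periodic rate = 11.9%/2 = 0.0595; 36 periods.
P = 1,000/(1 + 0.0595)^36 ≈ 1,000/8.01003839 ≈ 124.8433.

£124.84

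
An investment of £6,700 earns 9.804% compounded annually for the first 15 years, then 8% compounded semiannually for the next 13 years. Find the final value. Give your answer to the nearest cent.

After 15 years at 9.804%: 6,700 × 4.0669835593 ≈ 27,248.7898.
Then 13 years at 8%: 27,248.7898 × 2.7724697847 ≈ 75,546.4465.

£75,546.45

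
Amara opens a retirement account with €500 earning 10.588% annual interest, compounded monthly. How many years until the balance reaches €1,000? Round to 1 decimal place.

We need (1 + 0.00882333)^(12t) = 2, so 12t = ln 2 / ln 1.008823 ≈ 78.9045.
t ≈ 78.9045/12 = 6.5754 years.

6.6 years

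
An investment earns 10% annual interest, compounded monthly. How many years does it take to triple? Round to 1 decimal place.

11.0 years

(1 + 0.00833333)^(12t) = 3.
12t = ln 3 / ln(1 + 0.00833333) ≈ 1.0986/0.0082988 ≈ 132.3820.
t ≈ 11.0318.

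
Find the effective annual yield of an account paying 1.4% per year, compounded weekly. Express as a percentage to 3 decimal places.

1.410%

One year is 52 periods at 0.000269231 each: (1 + 0.000269231)^52 ≈ 1.014097.
EAR = 1.014097 − 1 ≈ 1.40965%.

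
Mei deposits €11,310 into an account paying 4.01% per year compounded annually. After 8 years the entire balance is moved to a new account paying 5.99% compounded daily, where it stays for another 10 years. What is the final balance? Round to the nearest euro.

€28,196

Phase 1: 11,310·(1 + 0.0401)^8 ≈ 15,490.4265.
Phase 2: 15,490.4265·(1 + 0.0599/365)^3650 ≈ 28,195.8004.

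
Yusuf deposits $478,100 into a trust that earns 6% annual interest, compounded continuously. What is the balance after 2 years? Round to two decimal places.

$539,056.24

A = P·e^(rt) = 478,100·e^(0.06·2) = 478,100·e^0.12.
e^0.12 ≈ 1.12749685158, so A ≈ 539,056.2447.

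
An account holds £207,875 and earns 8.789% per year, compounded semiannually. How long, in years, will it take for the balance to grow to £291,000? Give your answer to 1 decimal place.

3.9 years

We need (1 + 0.043945)^(2t) = 1.3999, so 2t = ln 1.3999 / ln 1.043945 ≈ 7.8217.
t ≈ 7.8217/2 = 3.9108 years.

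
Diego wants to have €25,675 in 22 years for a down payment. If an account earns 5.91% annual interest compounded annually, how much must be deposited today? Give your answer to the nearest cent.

Annual rate = 5.91% = 0.0591; 22 periods.
P = 25,675/(1 + 0.0591)^22 ≈ 25,675/3.5368227613 ≈ 7,259.3403.

€7,259.34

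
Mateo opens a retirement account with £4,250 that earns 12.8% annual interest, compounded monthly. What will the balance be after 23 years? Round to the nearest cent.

£79,465.93

Periodic rate = 12.8%/12 = 0.0106667; periods = 12·23 = 276.
A = 4,250·(1 + 0.128/12)^276 ≈ 4,250·18.697866658 ≈ 79,465.9333.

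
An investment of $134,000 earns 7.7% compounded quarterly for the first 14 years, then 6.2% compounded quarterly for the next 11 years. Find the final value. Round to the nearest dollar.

Phase 1: 134,000·(1 + 0.01925)^56 ≈ 389,785.0027.
Phase 2: 389,785.0027·(1 + 0.0155)^44 ≈ 766,905.6651.

$766,906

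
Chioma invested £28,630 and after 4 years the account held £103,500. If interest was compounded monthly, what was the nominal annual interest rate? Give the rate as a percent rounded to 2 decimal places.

The 48-period growth factor is 103,500/28,630 = 3.61509.
r/12 = 3.61509^(1/48) − 1 ≈ 0.0271349, so r ≈ 12·0.0271349 = 32.56186%.

32.56%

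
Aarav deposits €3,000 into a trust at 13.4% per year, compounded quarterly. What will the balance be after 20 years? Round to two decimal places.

Growth factor = (1 + 0.0335)^80 ≈ 13.958491199.
A ≈ 3,000 × 13.958491199 ≈ 41,875.4736.

€41,875.47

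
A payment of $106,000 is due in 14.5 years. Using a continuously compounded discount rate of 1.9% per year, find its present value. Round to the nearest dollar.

P = A·e^(−rt) = 106,000·e^(−0.2755).
e^(−0.2755) ≈ 0.759192432094, so P ≈ 80,474.3978.

$80,474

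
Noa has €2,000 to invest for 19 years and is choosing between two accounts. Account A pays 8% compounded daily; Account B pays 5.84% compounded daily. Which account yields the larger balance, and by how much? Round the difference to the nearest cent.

A: (1 + 0.08/365)^6935 ≈ 4.57146375, so 2,000 × 4.57146375 ≈ 9,142.9275.
B: (1 + 0.00016)^6935 ≈ 3.032875688, so 2,000 × 3.032875688 ≈ 6,065.7514.
Difference ≈ 3,077.1761 in favor of A.

Account A, by €3,077.18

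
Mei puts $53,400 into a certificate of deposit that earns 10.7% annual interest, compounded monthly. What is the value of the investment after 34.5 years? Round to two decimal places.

$2,106,851.63

Periodic rate = 10.7%/12 = 0.00891667; periods = 12·34.5 = 414.
A = 53,400·(1 + 0.107/12)^414 ≈ 53,400·39.45415031395 ≈ 2,106,851.6268.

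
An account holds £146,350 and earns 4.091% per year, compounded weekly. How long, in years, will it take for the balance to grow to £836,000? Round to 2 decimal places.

42.61 years

(1 + 0.000786731)^(52t) = 836,000/146,350 = 5.7123.
52t·ln(1 + 0.000786731) = ln(5.7123); 52t = 1.7426/0.000786421 ≈ 2215.8953.
t ≈ 42.6134 years.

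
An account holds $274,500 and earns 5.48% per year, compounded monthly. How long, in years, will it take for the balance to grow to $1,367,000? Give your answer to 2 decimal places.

We need (1 + 0.00456667)^(12t) = 4.98, so 12t = ln 4.98 / ln 1.004567 ≈ 352.3545.
t ≈ 352.3545/12 = 29.3629 years.

29.36 years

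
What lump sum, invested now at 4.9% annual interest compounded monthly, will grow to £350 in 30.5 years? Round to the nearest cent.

£78.77

Growth factor = (1 + 0.049/12)^366 ≈ 4.44356512.
P = 350/4.44356512 ≈ 78.7656.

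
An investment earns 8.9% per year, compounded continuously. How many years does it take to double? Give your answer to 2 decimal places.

e^(0.089t) = 2, so 0.089t = ln 2 ≈ 0.69315.
t ≈ 0.69315/0.089 ≈ 7.7882.

7.79 years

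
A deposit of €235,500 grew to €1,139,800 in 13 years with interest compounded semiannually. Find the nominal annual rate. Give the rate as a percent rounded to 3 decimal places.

(1 + r/2)^26 = 1,139,800/235,500 = 4.83992.
1 + r/2 = 4.83992^(1/26) ≈ 1.062527, so r/2 ≈ 0.0625268.
r ≈ 2·0.0625268 = 12.50537%.

12.505%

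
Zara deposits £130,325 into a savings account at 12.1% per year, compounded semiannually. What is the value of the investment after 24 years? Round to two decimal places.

£2,185,445.75

Growth factor = (1 + 0.0605)^48 ≈ 16.76919816581.
A ≈ 130,325 × 16.76919816581 ≈ 2,185,445.7510.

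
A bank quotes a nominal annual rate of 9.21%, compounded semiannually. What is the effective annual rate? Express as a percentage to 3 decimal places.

One year is 2 periods at 0.04605 each: (1 + 0.04605)^2 ≈ 1.094221.
EAR = 1.094221 − 1 ≈ 9.42206%.

9.422%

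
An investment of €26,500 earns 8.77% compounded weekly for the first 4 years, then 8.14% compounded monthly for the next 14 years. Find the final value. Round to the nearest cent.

€117,143.71

Phase 1: 26,500·(1 + 0.0877/52)^208 ≈ 37,624.2672.
Phase 2: 37,624.2672·(1 + 0.0814/12)^168 ≈ 117,143.7126.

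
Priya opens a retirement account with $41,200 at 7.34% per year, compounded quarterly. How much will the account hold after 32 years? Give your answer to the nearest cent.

$422,398.03

Periodic rate = 7.34%/4 = 0.01835; periods = 4·32 = 128.
A = 41,200·(1 + 0.01835)^128 ≈ 41,200·10.2523794028 ≈ 422,398.0314.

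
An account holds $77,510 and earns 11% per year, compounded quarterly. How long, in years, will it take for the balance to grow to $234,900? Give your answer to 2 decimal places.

10.22 years

We need (1 + 0.0275)^(4t) = 3.0306, so 4t = ln 3.0306 / ln 1.0275 ≈ 40.8702.
t ≈ 40.8702/4 = 10.2175 years.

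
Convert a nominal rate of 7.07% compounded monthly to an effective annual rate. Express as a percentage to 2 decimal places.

EAR = (1 + 7.07%/12)^12 − 1 = (1 + 0.00589167)^12 − 1.
(1 + 0.00589167)^12 ≈ 1.073037, so EAR ≈ 7.30366%.

7.30%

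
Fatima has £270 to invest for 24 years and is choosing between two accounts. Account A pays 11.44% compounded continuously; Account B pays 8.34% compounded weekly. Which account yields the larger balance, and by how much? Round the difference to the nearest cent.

Account A, by £2,209.93

A: e^(0.1144·24) = e^2.7456 ≈ 15.5739555, so 270 × 15.5739555 ≈ 4,204.9680.
B: (1 + 0.0834/52)^1248 ≈ 7.389030865, so 270 × 7.389030865 ≈ 1,995.0383.
Difference ≈ 2,209.9297 in favor of A.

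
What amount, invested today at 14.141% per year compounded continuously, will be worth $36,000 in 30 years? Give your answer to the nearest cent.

$517.48

P = A·e^(−rt) = 36,000·e^(−4.2423).
e^(−4.2423) ≈ 0.014374492461, so P ≈ 517.4817.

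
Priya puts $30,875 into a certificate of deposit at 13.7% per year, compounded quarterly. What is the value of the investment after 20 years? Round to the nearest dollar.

Growth factor = (1 + 0.03425)^80 ≈ 14.7925268215.
A ≈ 30,875 × 14.7925268215 ≈ 456,719.2656.

$456,719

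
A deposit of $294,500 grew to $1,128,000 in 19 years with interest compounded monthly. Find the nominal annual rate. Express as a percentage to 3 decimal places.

7.089%

(1 + r/12)^228 = 1,128,000/294,500 = 3.83022.
1 + r/12 = 3.83022^(1/228) ≈ 1.005907, so r/12 ≈ 0.00590739.
r ≈ 12·0.00590739 = 7.08887%.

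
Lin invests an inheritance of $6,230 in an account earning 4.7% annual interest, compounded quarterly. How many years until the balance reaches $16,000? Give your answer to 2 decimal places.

(1 + 0.01175)^(4t) = 16,000/6,230 = 2.5682.
4t·ln(1 + 0.01175) = ln(2.5682); 4t = 0.94321/0.0116815 ≈ 80.7441.
t ≈ 20.1860 years.

20.19 years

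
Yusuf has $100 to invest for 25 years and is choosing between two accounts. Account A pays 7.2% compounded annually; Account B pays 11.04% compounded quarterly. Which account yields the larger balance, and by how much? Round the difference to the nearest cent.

Account B, by $953.30

Account A growth factor: (1 + 0.072)^25 ≈ 5.68682199; balance ≈ 568.6822.
Account B growth factor: (1 + 0.0276)^100 ≈ 15.21982151; balance ≈ 1,521.9822.
Account B is larger by 953.3000.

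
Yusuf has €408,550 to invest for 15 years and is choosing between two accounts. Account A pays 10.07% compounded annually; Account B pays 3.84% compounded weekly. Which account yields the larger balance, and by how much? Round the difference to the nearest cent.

Account A, by €996,359.31

A: (1 + 0.1007)^15 ≈ 4.217300012031, so 408,550 × 4.217300012031 ≈ 1,722,977.9199.
B: (1 + 0.0384/52)^780 ≈ 1.77853043985, so 408,550 × 1.77853043985 ≈ 726,618.6112.
Difference ≈ 996,359.3087 in favor of A.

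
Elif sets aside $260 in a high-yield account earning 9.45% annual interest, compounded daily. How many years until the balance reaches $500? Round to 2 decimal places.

6.92 years

(1 + 0.000258904)^(365t) = 500/260 = 1.9231.
365t·ln(1 + 0.000258904) = ln(1.9231); 365t = 0.65393/0.000258871 ≈ 2526.0747.
t ≈ 6.9208 years.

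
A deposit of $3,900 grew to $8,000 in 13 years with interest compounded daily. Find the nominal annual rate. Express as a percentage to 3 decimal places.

5.527%

(1 + r/365)^4745 = 8,000/3,900 = 2.05128.
1 + r/365 = 2.05128^(1/4745) ≈ 1.000151, so r/365 ≈ 0.000151427.
r ≈ 365·0.000151427 = 5.52707%.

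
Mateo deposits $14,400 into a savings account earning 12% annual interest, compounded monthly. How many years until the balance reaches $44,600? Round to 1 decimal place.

9.5 years

We need (1 + 0.01)^(12t) = 3.0972, so 12t = ln 3.0972 / ln 1.01 ≈ 113.6149.
t ≈ 113.6149/12 = 9.4679 years.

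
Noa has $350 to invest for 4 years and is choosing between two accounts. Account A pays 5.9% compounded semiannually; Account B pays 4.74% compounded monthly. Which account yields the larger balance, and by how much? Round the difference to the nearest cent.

Account A, by $18.74

Account A growth factor: (1 + 0.0295)^8 ≈ 1.26185894; balance ≈ 441.6506.
Account B growth factor: (1 + 0.00395)^48 ≈ 1.20831463; balance ≈ 422.9101.
Account A is larger by 18.7405.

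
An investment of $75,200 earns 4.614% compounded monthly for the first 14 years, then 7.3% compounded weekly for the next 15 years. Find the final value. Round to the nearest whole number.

$427,992

Phase 1: 75,200·(1 + 0.003845)^168 ≈ 143,290.2863.
Phase 2: 143,290.2863·(1 + 0.073/52)^780 ≈ 427,992.0668.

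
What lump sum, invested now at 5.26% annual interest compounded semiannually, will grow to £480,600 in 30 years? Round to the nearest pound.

£101,233

Growth factor = (1 + 0.0263)^60 ≈ 4.74744272873.
P = 480,600/4.74744272873 ≈ 101,233.4487.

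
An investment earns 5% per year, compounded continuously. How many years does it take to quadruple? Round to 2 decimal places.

e^(0.05t) = 4, so 0.05t = ln 4 ≈ 1.3863.
t ≈ 1.3863/0.05 ≈ 27.7259.

27.73 years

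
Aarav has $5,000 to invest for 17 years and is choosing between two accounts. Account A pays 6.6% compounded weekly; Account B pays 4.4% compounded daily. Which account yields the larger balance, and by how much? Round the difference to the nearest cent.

A: (1 + 0.066/52)^884 ≈ 3.068806008, so 5,000 × 3.068806008 ≈ 15,344.0300.
B: (1 + 0.044/365)^6205 ≈ 2.1126750035, so 5,000 × 2.1126750035 ≈ 10,563.3750.
Difference ≈ 4,780.6550 in favor of A.

Account A, by $4,780.66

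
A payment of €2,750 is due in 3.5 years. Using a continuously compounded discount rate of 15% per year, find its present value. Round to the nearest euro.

€1,627

P = A·e^(−rt) = 2,750·e^(−0.525).
e^(−0.525) ≈ 0.5915553644, so P ≈ 1,626.7773.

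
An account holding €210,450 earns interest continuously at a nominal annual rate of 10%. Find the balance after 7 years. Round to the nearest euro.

A = P·e^(rt) = 210,450·e^(0.1·7) = 210,450·e^0.7.
e^0.7 ≈ 2.01375270747, so A ≈ 423,794.2573.

€423,794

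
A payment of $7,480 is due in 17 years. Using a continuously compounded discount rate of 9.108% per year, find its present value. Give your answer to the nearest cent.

P = A·e^(−rt) = 7,480·e^(−1.54836).
e^(−1.54836) ≈ 0.2125963461, so P ≈ 1,590.2207.

$1,590.22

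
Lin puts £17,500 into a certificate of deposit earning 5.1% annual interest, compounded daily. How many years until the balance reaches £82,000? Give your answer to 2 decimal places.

(1 + 0.000139726)^(365t) = 82,000/17,500 = 4.6857.
365t·ln(1 + 0.000139726) = ln(4.6857); 365t = 1.5445/0.000139716 ≈ 11054.6782.
t ≈ 30.2868 years.

30.29 years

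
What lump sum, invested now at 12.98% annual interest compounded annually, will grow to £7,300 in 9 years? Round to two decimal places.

Annual rate = 12.98% = 0.1298; 9 periods.
P = 7,300/(1 + 0.1298)^9 ≈ 7,300/2.999260125 ≈ 2,433.9336.

£2,433.93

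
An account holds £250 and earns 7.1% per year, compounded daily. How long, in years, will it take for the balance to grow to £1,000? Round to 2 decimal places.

(1 + 0.000194521)^(365t) = 1,000/250 = 4.
365t·ln(1 + 0.000194521) = ln(4); 365t = 1.3863/0.000194502 ≈ 7127.4177.
t ≈ 19.5272 years.

19.53 years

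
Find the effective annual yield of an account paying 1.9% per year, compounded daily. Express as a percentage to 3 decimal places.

EAR = (1 + 1.9%/365)^365 − 1 = (1 + 0.0000520548)^365 − 1.
(1 + 0.0000520548)^365 ≈ 1.019181, so EAR ≈ 1.91811%.

1.918%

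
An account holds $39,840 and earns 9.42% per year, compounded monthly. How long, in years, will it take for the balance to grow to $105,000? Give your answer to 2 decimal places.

10.33 years

(1 + 0.00785)^(12t) = 105,000/39,840 = 2.6355.
12t·ln(1 + 0.00785) = ln(2.6355); 12t = 0.96909/0.00781935 ≈ 123.9347.
t ≈ 10.3279 years.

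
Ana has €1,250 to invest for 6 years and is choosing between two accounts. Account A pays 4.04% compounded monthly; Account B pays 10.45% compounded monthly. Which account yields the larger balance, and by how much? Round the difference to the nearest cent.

A: (1 + 0.0404/12)^72 ≈ 1.273785115, so 1,250 × 1.273785115 ≈ 1,592.2314.
B: (1 + 0.1045/12)^72 ≈ 1.866911916, so 1,250 × 1.866911916 ≈ 2,333.6399.
Difference ≈ 741.4085 in favor of B.

Account B, by €741.41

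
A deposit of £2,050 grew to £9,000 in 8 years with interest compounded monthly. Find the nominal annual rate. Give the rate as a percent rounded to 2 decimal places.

The 96-period growth factor is 9,000/2,050 = 4.39024.
r/12 = 4.39024^(1/96) − 1 ≈ 0.0155296, so r ≈ 12·0.0155296 = 18.63553%.

18.64%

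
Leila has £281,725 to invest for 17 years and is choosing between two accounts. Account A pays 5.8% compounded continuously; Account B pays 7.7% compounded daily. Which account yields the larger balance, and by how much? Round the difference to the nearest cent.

Account B, by £287,772.86

Account A growth factor: e^(0.058·17) = e^0.986 ≈ 2.68049103566; balance ≈ 755,161.3370.
Account B growth factor: (1 + 0.077/365)^6205 ≈ 3.701958288545; balance ≈ 1,042,934.1988.
Account B is larger by 287,772.8618.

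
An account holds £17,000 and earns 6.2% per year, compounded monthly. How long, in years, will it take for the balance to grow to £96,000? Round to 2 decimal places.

We need (1 + 0.00516667)^(12t) = 5.6471, so 12t = ln 5.6471 / ln 1.005167 ≈ 335.9232.
t ≈ 335.9232/12 = 27.9936 years.

27.99 years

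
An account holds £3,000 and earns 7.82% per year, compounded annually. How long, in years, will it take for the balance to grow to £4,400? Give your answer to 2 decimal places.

We need (1 + 0.0782)^t = 1.4667, so t = ln 1.4667 / ln 1.0782 ≈ 5.0867.

5.09 years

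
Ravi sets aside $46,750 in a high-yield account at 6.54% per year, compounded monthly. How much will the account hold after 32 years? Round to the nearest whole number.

$376,882

Growth factor = (1 + 0.00545)^384 ≈ 8.06164601697.
A ≈ 46,750 × 8.06164601697 ≈ 376,881.9513.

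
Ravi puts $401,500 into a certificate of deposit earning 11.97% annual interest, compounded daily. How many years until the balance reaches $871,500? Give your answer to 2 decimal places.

We need (1 + 0.000327945)^(365t) = 2.1706, so 365t = ln 2.1706 / ln 1.000328 ≈ 2363.6126.
t ≈ 2363.6126/365 = 6.4757 years.

6.48 years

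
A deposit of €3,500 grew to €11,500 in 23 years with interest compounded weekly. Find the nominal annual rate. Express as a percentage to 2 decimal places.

The 1196-period growth factor is 11,500/3,500 = 3.28571.
r/52 = 3.28571^(1/1196) − 1 ≈ 0.00099513, so r ≈ 52·0.00099513 = 5.17468%.

5.17%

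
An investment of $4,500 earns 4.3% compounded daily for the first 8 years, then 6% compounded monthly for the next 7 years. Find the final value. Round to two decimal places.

After 8 years at 4.3%: 4,500 × 1.410550055 ≈ 6,347.4752.
Then 7 years at 6%: 6,347.4752 × 1.520369636 ≈ 9,650.5086.

$9,650.51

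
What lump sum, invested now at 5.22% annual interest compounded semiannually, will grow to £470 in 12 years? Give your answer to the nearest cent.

Growth factor = (1 + 0.0261)^24 ≈ 1.85589116.
P = 470/1.85589116 ≈ 253.2476.

£253.25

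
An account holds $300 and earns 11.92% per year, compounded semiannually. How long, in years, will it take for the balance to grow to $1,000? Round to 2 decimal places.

10.40 years

(1 + 0.0596)^(2t) = 1,000/300 = 3.3333.
2t·ln(1 + 0.0596) = ln(3.3333); 2t = 1.204/0.0578915 ≈ 20.7971.
t ≈ 10.3985 years.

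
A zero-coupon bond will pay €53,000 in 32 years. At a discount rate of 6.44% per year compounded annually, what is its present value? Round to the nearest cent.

Growth factor = (1 + 0.0644)^32 ≈ 7.3681033364.
P = 53,000/7.3681033364 ≈ 7,193.1673.

€7,193.17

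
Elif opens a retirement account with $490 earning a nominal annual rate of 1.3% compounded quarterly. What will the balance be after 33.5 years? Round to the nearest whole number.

Growth factor = (1 + 0.00325)^134 ≈ 1.54464459.
A ≈ 490 × 1.54464459 ≈ 756.8758.

$757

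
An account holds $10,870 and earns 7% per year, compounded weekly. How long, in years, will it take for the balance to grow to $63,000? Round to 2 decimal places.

(1 + 0.00134615)^(52t) = 63,000/10,870 = 5.7958.
52t·ln(1 + 0.00134615) = ln(5.7958); 52t = 1.7571/0.00134525 ≈ 1306.1735.
t ≈ 25.1187 years.

25.12 years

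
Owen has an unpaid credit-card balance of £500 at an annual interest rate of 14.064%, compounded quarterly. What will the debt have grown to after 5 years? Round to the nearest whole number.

£998

Growth factor = (1 + 0.03516)^20 ≈ 1.99594991.
A ≈ 500 × 1.99594991 ≈ 997.9750.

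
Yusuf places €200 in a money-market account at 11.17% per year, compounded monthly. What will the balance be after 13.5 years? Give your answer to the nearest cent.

Periodic rate = 11.17%/12 = 0.00930833; periods = 12·13.5 = 162.
A = 200·(1 + 0.1117/12)^162 ≈ 200·4.48606085 ≈ 897.2122.

€897.21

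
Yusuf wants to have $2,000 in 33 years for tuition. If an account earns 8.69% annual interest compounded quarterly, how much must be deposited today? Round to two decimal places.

Periodic rate = 8.69%/4 = 0.021725; 132 periods.
P = 2,000/(1 + 0.021725)^132 ≈ 2,000/17.06438503 ≈ 117.2032.

$117.20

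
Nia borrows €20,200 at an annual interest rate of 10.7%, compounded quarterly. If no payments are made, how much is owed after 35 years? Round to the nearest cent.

€813,600.08

Growth factor = (1 + 0.02675)^140 ≈ 40.2772317226.
A ≈ 20,200 × 40.2772317226 ≈ 813,600.0808.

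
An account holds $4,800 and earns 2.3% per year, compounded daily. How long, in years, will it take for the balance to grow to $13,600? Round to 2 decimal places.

45.28 years

(1 + 0.0000630137)^(365t) = 13,600/4,800 = 2.8333.
365t·ln(1 + 0.0000630137) = ln(2.8333); 365t = 1.0415/6.30117e-05 ≈ 16527.9409.
t ≈ 45.2820 years.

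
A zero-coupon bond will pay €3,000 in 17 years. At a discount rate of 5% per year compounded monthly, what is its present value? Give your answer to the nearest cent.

Growth factor = (1 + 0.05/12)^204 ≈ 2.335518846.
P = 3,000/2.335518846 ≈ 1,284.5112.

€1,284.51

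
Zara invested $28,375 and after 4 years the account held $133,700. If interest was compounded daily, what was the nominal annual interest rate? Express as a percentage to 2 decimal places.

The 1460-period growth factor is 133,700/28,375 = 4.71189.
r/365 = 4.71189^(1/1460) − 1 ≈ 0.00106227, so r ≈ 365·0.00106227 = 38.77283%.

38.77%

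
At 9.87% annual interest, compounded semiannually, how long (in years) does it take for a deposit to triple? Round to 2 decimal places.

(1 + 0.04935)^(2t) = 3.
2t = ln 3 / ln(1 + 0.04935) ≈ 1.0986/0.0481709 ≈ 22.8065.
t ≈ 11.4033.

11.40 years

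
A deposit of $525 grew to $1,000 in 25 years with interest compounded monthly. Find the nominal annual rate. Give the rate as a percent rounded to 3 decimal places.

2.580%

(1 + r/12)^300 = 1,000/525 = 1.90476.
1 + r/12 = 1.90476^(1/300) ≈ 1.00215, so r/12 ≈ 0.00215017.
r ≈ 12·0.00215017 = 2.58020%.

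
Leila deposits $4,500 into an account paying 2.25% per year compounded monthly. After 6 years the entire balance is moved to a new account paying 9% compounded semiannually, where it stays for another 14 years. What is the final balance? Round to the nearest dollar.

$17,662

Phase 1: 4,500·(1 + 0.001875)^72 ≈ 5,149.7645.
Phase 2: 5,149.7645·(1 + 0.045)^28 ≈ 17,662.1474.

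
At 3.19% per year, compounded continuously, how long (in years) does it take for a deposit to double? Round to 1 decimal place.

e^(0.0319t) = 2, so 0.0319t = ln 2 ≈ 0.69315.
t ≈ 0.69315/0.0319 ≈ 21.7288.

21.7 years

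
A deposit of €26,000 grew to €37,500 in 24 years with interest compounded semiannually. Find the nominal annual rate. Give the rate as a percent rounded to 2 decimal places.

1.53%

The 48-period growth factor is 37,500/26,000 = 1.44231.
r/2 = 1.44231^(1/48) − 1 ≈ 0.00765927, so r ≈ 2·0.00765927 = 1.53185%.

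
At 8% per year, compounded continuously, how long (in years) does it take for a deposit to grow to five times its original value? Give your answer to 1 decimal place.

e^(0.08t) = 5, so 0.08t = ln 5 ≈ 1.6094.
t ≈ 1.6094/0.08 ≈ 20.1180.

20.1 years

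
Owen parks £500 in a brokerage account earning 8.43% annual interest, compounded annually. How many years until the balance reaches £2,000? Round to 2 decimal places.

We need (1 + 0.0843)^t = 4, so t = ln 4 / ln 1.0843 ≈ 17.1286.

17.13 years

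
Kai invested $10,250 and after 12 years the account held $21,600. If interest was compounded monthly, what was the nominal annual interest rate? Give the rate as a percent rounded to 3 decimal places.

6.228%

(1 + r/12)^144 = 21,600/10,250 = 2.10732.
1 + r/12 = 2.10732^(1/144) ≈ 1.00519, so r/12 ≈ 0.00518992.
r ≈ 12·0.00518992 = 6.22790%.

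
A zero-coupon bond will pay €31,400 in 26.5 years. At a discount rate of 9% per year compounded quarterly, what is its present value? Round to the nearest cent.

€2,969.05

Periodic rate = 9%/4 = 0.0225; 106 periods.
P = 31,400/(1 + 0.0225)^106 ≈ 31,400/10.575759547 ≈ 2,969.0539.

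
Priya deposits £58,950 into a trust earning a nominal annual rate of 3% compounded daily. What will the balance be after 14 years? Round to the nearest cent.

Periodic rate = 3%/365 = 0.0000821918; periods = 365·14 = 5110.
A = 58,950·(1 + 0.03/365)^5110 ≈ 58,950·1.5219352878 ≈ 89,718.0852.

£89,718.09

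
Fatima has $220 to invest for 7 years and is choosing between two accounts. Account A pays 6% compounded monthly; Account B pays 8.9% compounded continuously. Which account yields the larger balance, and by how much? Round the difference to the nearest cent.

Account B, by $75.71

Account A growth factor: (1 + 0.005)^84 ≈ 1.52036964; balance ≈ 334.4813.
Account B growth factor: e^(0.089·7) = e^0.623 ≈ 1.8645132; balance ≈ 410.1929.
Account B is larger by 75.7116.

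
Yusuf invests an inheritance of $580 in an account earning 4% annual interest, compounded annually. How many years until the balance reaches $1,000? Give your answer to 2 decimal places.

We need (1 + 0.04)^t = 1.7241, so t = ln 1.7241 / ln 1.04 ≈ 13.8888.

13.89 years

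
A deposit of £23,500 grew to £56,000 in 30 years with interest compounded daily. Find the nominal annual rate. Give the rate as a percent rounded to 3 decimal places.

The 10950-period growth factor is 56,000/23,500 = 2.38298.
r/365 = 2.38298^(1/10950) − 1 ≈ 0.0000793046, so r ≈ 365·0.0000793046 = 2.89462%.

2.895%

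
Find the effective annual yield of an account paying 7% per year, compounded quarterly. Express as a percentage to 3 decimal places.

One year is 4 periods at 0.0175 each: (1 + 0.0175)^4 ≈ 1.071859.
EAR = 1.071859 − 1 ≈ 7.18590%.

7.186%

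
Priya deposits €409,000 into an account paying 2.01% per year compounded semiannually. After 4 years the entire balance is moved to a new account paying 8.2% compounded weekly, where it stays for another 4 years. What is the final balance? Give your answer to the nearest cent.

After 4 years at 2.01%: 409,000 × 1.08328563408 ≈ 443,063.8243.
Then 4 years at 8.2%: 443,063.8243 × 1.38783038856 ≈ 614,897.4395.

€614,897.44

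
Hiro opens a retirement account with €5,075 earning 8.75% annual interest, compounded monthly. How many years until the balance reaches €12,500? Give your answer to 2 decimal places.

10.34 years

We need (1 + 0.00729167)^(12t) = 2.4631, so 12t = ln 2.4631 / ln 1.007292 ≈ 124.0710.
t ≈ 124.0710/12 = 10.3393 years.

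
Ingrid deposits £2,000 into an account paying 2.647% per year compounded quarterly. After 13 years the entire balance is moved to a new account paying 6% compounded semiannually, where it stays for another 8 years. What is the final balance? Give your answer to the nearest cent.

£4,522.50

After 13 years at 2.647%: 2,000 × 1.40913554 ≈ 2,818.2711.
Then 8 years at 6%: 2,818.2711 × 1.604706439 ≈ 4,522.4977.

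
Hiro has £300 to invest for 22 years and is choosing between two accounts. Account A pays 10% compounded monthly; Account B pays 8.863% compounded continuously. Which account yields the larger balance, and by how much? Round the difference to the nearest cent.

Account A growth factor: (1 + 0.1/12)^264 ≈ 8.943114826; balance ≈ 2,682.9344.
Account B growth factor: e^(0.08863·22) = e^1.94986 ≈ 7.027703633; balance ≈ 2,108.3111.
Account A is larger by 574.6234.

Account A, by £574.62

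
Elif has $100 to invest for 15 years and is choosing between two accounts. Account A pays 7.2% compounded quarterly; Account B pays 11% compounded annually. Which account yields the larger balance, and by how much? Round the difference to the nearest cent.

Account A growth factor: (1 + 0.018)^60 ≈ 2.91653156; balance ≈ 291.6532.
Account B growth factor: (1 + 0.11)^15 ≈ 4.78458949; balance ≈ 478.4589.
Account B is larger by 186.8058.

Account B, by $186.81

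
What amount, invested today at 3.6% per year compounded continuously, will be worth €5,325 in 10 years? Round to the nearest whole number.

€3,715

P = A·e^(−rt) = 5,325·e^(−0.36).
e^(−0.36) ≈ 0.6976763261, so P ≈ 3,715.1264.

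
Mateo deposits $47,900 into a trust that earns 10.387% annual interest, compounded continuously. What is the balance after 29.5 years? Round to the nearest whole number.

A = P·e^(rt) = 47,900·e^(0.10387·29.5) = 47,900·e^3.064165.
e^3.064165 ≈ 21.41657168166, so A ≈ 1,025,853.7836.

$1,025,854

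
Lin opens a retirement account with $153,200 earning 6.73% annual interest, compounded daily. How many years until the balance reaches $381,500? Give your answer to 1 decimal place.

13.6 years

(1 + 0.000184384)^(365t) = 381,500/153,200 = 2.4902.
365t·ln(1 + 0.000184384) = ln(2.4902); 365t = 0.91237/0.000184367 ≈ 4948.6554.
t ≈ 13.5580 years.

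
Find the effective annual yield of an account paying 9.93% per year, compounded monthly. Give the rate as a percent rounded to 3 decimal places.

10.395%

EAR = (1 + 9.93%/12)^12 − 1 = (1 + 0.008275)^12 − 1.
(1 + 0.008275)^12 ≈ 1.103946, so EAR ≈ 10.39464%.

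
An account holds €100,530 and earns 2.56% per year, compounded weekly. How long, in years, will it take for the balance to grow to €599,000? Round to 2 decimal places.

69.74 years

(1 + 0.000492308)^(52t) = 599,000/100,530 = 5.9584.
52t·ln(1 + 0.000492308) = ln(5.9584); 52t = 1.7848/0.000492187 ≈ 3626.2783.
t ≈ 69.7361 years.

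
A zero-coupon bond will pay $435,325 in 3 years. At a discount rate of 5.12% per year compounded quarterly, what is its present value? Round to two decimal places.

Periodic rate = 5.12%/4 = 0.0128; 12 periods.
P = 435,325/(1 + 0.0128)^12 ≈ 435,325/1.16488837723 ≈ 373,705.3339.

$373,705.33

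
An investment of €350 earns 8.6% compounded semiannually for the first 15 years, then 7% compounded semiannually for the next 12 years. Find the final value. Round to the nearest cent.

After 15 years at 8.6%: 350 × 3.536138387 ≈ 1,237.6484.
Then 12 years at 7%: 1,237.6484 × 2.283328487 ≈ 2,825.9579.

€2,825.96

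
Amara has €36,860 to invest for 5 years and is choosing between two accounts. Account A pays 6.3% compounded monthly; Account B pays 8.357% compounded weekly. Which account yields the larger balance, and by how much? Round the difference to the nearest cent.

Account A growth factor: (1 + 0.00525)^60 ≈ 1.3691306929; balance ≈ 50,466.1573.
Account B growth factor: (1 + 0.08357/52)^260 ≈ 1.5181835582; balance ≈ 55,960.2460.
Account B is larger by 5,494.0886.

Account B, by €5,494.09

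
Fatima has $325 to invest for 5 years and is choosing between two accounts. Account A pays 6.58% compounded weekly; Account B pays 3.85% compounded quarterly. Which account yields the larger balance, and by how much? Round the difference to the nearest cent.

Account A growth factor: (1 + 0.0658/52)^260 ≈ 1.38928888; balance ≈ 451.5189.
Account B growth factor: (1 + 0.009625)^20 ≈ 1.21116111; balance ≈ 393.6274.
Account A is larger by 57.8915.

Account A, by $57.89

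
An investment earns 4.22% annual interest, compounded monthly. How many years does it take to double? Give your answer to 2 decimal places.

(1 + 0.00351667)^(12t) = 2.
12t = ln 2 / ln(1 + 0.00351667) ≈ 0.69315/0.0035105 ≈ 197.4498.
t ≈ 16.4542.

16.45 years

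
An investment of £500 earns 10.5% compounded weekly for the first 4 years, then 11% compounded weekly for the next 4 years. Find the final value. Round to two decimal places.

£1,180.53

After 4 years at 10.5%: 500 × 1.521317189 ≈ 760.6586.
Then 4 years at 11%: 760.6586 × 1.551985798 ≈ 1,180.5313.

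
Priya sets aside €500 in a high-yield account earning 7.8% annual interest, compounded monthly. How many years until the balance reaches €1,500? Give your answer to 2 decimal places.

14.13 years

(1 + 0.0065)^(12t) = 1,500/500 = 3.
12t·ln(1 + 0.0065) = ln(3); 12t = 1.0986/0.00647897 ≈ 169.5660.
t ≈ 14.1305 years.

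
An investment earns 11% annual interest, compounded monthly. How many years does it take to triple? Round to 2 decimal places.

10.03 years

(1 + 0.00916667)^(12t) = 3.
12t = ln 3 / ln(1 + 0.00916667) ≈ 1.0986/0.00912491 ≈ 120.3971.
t ≈ 10.0331.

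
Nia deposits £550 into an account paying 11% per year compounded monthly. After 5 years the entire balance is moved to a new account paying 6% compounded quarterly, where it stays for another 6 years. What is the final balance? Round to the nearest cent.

Phase 1: 550·(1 + 0.11/12)^60 ≈ 950.9037.
Phase 2: 950.9037·(1 + 0.015)^24 ≈ 1,359.3194.

£1,359.32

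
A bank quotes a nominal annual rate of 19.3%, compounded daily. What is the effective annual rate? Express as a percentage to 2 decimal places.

21.28%

One year is 365 periods at 0.000528767 each: (1 + 0.000528767)^365 ≈ 1.212821.
EAR = 1.212821 − 1 ≈ 21.28209%.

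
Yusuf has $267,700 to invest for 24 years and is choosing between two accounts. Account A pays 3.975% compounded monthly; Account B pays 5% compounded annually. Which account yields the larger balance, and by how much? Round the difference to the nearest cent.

Account A growth factor: (1 + 0.0033125)^288 ≈ 2.59198351407; balance ≈ 693,873.9867.
Account B growth factor: (1 + 0.05)^24 ≈ 3.22509994371; balance ≈ 863,359.2549.
Account B is larger by 169,485.2682.

Account B, by $169,485.27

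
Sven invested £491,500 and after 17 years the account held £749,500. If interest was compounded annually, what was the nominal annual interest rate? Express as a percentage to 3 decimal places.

2.513%

The 17-period growth factor is 749,500/491,500 = 1.52492.
r = 1.52492^(1/17) − 1 ≈ 0.0251308, i.e. 2.51308%.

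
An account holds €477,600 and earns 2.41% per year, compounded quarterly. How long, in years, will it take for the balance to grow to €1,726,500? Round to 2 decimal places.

53.48 years

We need (1 + 0.006025)^(4t) = 3.6149, so 4t = ln 3.6149 / ln 1.006025 ≈ 213.9328.
t ≈ 213.9328/4 = 53.4832 years.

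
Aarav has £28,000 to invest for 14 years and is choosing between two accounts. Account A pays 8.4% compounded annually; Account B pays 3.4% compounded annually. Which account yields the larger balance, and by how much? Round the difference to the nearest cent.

Account A growth factor: (1 + 0.084)^14 ≈ 3.0932138838; balance ≈ 86,609.9887.
Account B growth factor: (1 + 0.034)^14 ≈ 1.5969361148; balance ≈ 44,714.2112.
Account A is larger by 41,895.7775.

Account A, by £41,895.78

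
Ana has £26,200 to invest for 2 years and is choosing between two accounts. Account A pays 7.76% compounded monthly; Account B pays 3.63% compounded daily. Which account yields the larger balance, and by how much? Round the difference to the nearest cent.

Account A, by £2,410.71

A: (1 + 0.0776/12)^24 ≈ 1.1673081127, so 26,200 × 1.1673081127 ≈ 30,583.4726.
B: (1 + 0.0363/365)^730 ≈ 1.0752964491, so 26,200 × 1.0752964491 ≈ 28,172.7670.
Difference ≈ 2,410.7056 in favor of A.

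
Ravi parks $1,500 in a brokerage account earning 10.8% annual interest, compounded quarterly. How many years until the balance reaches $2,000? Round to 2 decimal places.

2.70 years

We need (1 + 0.027)^(4t) = 1.3333, so 4t = ln 1.3333 / ln 1.027 ≈ 10.7981.
t ≈ 10.7981/4 = 2.6995 years.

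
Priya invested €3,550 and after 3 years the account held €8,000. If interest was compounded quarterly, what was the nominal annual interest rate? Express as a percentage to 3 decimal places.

The 12-period growth factor is 8,000/3,550 = 2.25352.
r/4 = 2.25352^(1/12) − 1 ≈ 0.0700526, so r ≈ 4·0.0700526 = 28.02105%.

28.021%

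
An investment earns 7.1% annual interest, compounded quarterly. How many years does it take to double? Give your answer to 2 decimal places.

9.85 years

(1 + 0.01775)^(4t) = 2.
4t = ln 2 / ln(1 + 0.01775) ≈ 0.69315/0.0175943 ≈ 39.3961.
t ≈ 9.8490.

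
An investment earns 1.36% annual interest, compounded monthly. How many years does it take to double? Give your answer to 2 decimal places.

(1 + 0.00113333)^(12t) = 2.
12t = ln 2 / ln(1 + 0.00113333) ≈ 0.69315/0.00113269 ≈ 611.9470.
t ≈ 50.9956.

51.00 years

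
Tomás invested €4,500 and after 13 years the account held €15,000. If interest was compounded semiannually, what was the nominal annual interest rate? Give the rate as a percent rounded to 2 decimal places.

9.48%

(1 + r/2)^26 = 15,000/4,500 = 3.33333.
1 + r/2 = 3.33333^(1/26) ≈ 1.047396, so r/2 ≈ 0.0473955.
r ≈ 2·0.0473955 = 9.47911%.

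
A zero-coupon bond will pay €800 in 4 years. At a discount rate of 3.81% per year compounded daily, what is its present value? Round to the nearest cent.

€686.92

Growth factor = (1 + 0.0381/365)^1460 ≈ 1.16461673.
P = 800/1.16461673 ≈ 686.9213.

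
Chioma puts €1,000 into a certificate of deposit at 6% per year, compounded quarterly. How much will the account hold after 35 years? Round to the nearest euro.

Growth factor = (1 + 0.015)^140 ≈ 8.039812396.
A ≈ 1,000 × 8.039812396 ≈ 8,039.8124.

€8,040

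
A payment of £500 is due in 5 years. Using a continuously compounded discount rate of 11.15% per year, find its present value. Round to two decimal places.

P = A·e^(−rt) = 500·e^(−0.5575).
e^(−0.5575) ≈ 0.572638873, so P ≈ 286.3194.

£286.32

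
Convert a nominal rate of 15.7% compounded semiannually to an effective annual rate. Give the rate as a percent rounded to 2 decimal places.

16.32%

One year is 2 periods at 0.0785 each: (1 + 0.0785)^2 ≈ 1.163162.
EAR = 1.163162 − 1 ≈ 16.31623%.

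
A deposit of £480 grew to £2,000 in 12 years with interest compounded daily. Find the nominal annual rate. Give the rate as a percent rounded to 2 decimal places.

(1 + r/365)^4380 = 2,000/480 = 4.16667.
1 + r/365 = 4.16667^(1/4380) ≈ 1.000326, so r/365 ≈ 0.000325879.
r ≈ 365·0.000325879 = 11.89457%.

11.89%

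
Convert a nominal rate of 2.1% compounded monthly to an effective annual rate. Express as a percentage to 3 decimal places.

2.120%

One year is 12 periods at 0.00175 each: (1 + 0.00175)^12 ≈ 1.021203.
EAR = 1.021203 − 1 ≈ 2.12033%.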